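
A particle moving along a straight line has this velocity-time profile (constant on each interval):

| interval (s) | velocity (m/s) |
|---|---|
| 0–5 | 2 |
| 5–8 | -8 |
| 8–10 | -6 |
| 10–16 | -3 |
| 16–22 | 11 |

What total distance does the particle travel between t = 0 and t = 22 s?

130 m

Total distance travelled is ∫|v| dt — sum the magnitudes of each area piece.
0–5 s: |2| × 5 = 10 m
5–8 s: |-8| × 3 = 24 m
8–10 s: |-6| × 2 = 12 m
10–16 s: |-3| × 6 = 18 m
16–22 s: |11| × 6 = 66 m
Total distance = 130 m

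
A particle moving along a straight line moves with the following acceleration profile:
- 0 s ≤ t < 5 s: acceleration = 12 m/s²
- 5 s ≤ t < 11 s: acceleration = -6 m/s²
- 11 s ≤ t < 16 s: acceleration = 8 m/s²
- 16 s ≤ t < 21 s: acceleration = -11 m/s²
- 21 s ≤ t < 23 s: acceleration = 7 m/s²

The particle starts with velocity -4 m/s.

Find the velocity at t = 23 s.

Δv equals the area under the a-t graph; then v = v₀ + Δv.
0–5 s: 12 × 5 = 60 m/s
5–11 s: -6 × 6 = -36 m/s
11–16 s: 8 × 5 = 40 m/s
16–21 s: -11 × 5 = -55 m/s
21–23 s: 7 × 2 = 14 m/s
Δv = 23 m/s, so v(23) = -4 + (23) = 19 m/s.

19 m/s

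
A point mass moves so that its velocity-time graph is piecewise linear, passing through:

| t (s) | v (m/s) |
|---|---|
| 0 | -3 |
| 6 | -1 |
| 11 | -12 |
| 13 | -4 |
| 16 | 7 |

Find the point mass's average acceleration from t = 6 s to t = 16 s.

0.8 m/s²

Average acceleration = Δv/Δt = (7 − -1)/(16 − 6) = 0.8 m/s².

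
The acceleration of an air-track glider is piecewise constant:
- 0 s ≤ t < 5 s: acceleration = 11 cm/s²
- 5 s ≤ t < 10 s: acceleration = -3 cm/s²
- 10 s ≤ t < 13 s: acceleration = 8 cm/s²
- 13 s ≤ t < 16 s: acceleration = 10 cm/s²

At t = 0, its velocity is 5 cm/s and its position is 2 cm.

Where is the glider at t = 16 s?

On each constant-a segment, Δv = aΔt and Δx = v₀Δt + ½aΔt²; chain segment to segment.
0–5 s: v starts 5 cm/s; Δx = 5·5 + ½·11·5² = 162.5 cm; v ends 60 cm/s.
5–10 s: v starts 60 cm/s; Δx = 60·5 + ½·-3·5² = 262.5 cm; v ends 45 cm/s.
10–13 s: v starts 45 cm/s; Δx = 45·3 + ½·8·3² = 171 cm; v ends 69 cm/s.
13–16 s: v starts 69 cm/s; Δx = 69·3 + ½·10·3² = 252 cm; v ends 99 cm/s.
x(16) = 2 + Σ Δx = 850 cm.

850 cm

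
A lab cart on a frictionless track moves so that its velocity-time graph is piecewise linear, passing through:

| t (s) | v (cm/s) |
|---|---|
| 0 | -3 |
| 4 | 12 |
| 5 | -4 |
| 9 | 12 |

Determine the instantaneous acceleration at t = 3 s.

Acceleration is the slope of the v-t graph on 0–4 s: (12 − -3)/(4 − 0) = 3.75 cm/s².

3.75 cm/s²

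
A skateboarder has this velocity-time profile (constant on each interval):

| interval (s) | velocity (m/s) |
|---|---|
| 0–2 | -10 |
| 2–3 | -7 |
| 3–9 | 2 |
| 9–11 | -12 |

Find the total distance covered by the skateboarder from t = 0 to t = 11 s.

63 m

Total distance travelled is ∫|v| dt — sum the magnitudes of each area piece.
0–2 s: |-10| × 2 = 20 m
2–3 s: |-7| × 1 = 7 m
3–9 s: |2| × 6 = 12 m
9–11 s: |-12| × 2 = 24 m
Total distance = 63 m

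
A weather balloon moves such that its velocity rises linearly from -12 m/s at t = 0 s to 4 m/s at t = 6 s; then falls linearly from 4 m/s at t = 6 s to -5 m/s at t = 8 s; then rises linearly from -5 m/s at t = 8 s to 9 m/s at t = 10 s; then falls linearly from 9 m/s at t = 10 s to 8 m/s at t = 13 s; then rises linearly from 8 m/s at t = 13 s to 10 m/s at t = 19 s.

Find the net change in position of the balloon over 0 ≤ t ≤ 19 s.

58.5 m

Net displacement equals the area under the velocity-time graph (areas below the axis count negative).
0–6 s: ½(-12 + 4)(6) = -24 m
6–8 s: ½(4 + -5)(2) = -1 m
8–10 s: ½(-5 + 9)(2) = 4 m
10–13 s: ½(9 + 8)(3) = 25.5 m
13–19 s: ½(8 + 10)(6) = 54 m
Net displacement = 58.5 m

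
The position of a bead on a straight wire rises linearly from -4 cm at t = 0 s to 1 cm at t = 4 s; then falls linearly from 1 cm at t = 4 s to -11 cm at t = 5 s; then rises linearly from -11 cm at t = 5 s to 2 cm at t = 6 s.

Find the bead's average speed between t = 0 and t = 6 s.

5 cm/s

Average speed = (total path length)/(elapsed time); on a piecewise-linear x-t graph the path length is Σ|Δx|.
0–4 s: |Δx| = |1 − -4| = 5 cm
4–5 s: |Δx| = |-11 − 1| = 12 cm
5–6 s: |Δx| = |2 − -11| = 13 cm
Total path = 30 cm; average speed = 30/6 = 5 cm/s.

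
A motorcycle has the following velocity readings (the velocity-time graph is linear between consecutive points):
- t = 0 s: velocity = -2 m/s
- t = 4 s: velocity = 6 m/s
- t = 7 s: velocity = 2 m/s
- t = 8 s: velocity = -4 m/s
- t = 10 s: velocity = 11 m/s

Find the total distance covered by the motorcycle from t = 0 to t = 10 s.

Distance (not displacement) is the total path length: add the absolute areas under v-t.
0–4 s: v = 0 at t = 1 s; triangle areas 1 + 9 = 10 m
4–7 s: |½(6 + 2)(3)| = 12 m
7–8 s: v = 0 at t = 22/3 s; triangle areas 1/3 + 4/3 = 5/3 m
8–10 s: v = 0 at t = 128/15 s; triangle areas 16/15 + 121/15 = 137/15 m
Total distance = 32.8 m

32.8 m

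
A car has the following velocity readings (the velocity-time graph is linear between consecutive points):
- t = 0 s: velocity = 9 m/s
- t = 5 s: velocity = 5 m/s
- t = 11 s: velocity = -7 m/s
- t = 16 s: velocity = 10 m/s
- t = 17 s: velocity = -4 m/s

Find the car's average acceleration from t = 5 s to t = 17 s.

Average acceleration = Δv/Δt = (-4 − 5)/(17 − 5) = -0.75 m/s².

-0.75 m/s²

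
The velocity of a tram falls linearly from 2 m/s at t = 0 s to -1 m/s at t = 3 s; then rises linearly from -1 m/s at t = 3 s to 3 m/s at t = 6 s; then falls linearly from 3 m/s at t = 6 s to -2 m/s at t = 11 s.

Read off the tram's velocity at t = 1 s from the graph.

1 m/s

On 0–3 s the graph is linear from 2 to -1 m/s: v(1) = 2 + (-1 − 2)·(1 − 0)/(3 − 0) = 1 m/s.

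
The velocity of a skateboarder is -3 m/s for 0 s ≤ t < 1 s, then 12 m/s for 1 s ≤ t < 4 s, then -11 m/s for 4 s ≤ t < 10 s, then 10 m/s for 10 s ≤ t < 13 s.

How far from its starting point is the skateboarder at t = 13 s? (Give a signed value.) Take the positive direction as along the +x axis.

-3 m

Displacement is the signed area under the v-t curve.
0–1 s: -3 × 1 = -3 m
1–4 s: 12 × 3 = 36 m
4–10 s: -11 × 6 = -66 m
10–13 s: 10 × 3 = 30 m
Net displacement = -3 m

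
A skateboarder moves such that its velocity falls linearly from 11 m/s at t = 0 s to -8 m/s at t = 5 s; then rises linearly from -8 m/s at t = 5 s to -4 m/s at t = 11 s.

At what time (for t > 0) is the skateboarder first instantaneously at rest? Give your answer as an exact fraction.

t = 55/19 s

v changes sign on 0–5 s (from 11 to -8); the graph is linear there, so v = 0 at t = 0 + (-11)·(5 − 0)/(-8 − 11) = 55/19 s.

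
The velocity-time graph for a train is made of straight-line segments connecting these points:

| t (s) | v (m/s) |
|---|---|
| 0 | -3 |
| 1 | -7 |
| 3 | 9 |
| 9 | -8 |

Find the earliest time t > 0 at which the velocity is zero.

t = 1.875 s

v changes sign on 1–3 s (from -7 to 9); the graph is linear there, so v = 0 at t = 1 + (7)·(3 − 1)/(9 − -7) = 1.875 s.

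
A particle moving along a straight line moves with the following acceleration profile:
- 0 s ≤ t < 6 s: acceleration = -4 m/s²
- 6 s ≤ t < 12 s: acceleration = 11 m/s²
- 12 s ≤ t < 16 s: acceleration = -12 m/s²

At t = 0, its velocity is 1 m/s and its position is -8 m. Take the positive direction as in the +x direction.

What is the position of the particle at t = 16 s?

On each constant-a segment, Δv = aΔt and Δx = v₀Δt + ½aΔt²; chain segment to segment.
0–6 s: v starts 1 m/s; Δx = 1·6 + ½·-4·6² = -66 m; v ends -23 m/s.
6–12 s: v starts -23 m/s; Δx = -23·6 + ½·11·6² = 60 m; v ends 43 m/s.
12–16 s: v starts 43 m/s; Δx = 43·4 + ½·-12·4² = 76 m; v ends -5 m/s.
x(16) = -8 + Σ Δx = 62 m.

62 m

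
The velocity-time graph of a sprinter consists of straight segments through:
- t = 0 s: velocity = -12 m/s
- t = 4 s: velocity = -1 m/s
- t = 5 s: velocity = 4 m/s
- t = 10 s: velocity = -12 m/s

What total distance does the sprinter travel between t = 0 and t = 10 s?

Total distance travelled is ∫|v| dt — sum the magnitudes of each area piece.
0–4 s: |½(-12 + -1)(4)| = 26 m
4–5 s: v = 0 at t = 4.2 s; triangle areas 0.1 + 1.6 = 1.7 m
5–10 s: v = 0 at t = 6.25 s; triangle areas 2.5 + 22.5 = 25 m
Total distance = 52.7 m

52.7 m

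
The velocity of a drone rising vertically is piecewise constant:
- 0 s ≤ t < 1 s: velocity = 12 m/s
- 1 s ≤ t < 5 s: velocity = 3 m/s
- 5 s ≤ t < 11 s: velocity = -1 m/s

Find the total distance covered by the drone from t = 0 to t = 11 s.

Distance (not displacement) is the total path length: add the absolute areas under v-t.
0–1 s: |12| × 1 = 12 m
1–5 s: |3| × 4 = 12 m
5–11 s: |-1| × 6 = 6 m
Total distance = 30 m

30 m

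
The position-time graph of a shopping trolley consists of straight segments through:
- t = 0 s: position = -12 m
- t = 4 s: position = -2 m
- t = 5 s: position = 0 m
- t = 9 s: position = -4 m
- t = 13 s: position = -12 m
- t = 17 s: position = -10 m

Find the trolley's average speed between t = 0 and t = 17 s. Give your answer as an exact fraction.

Average speed = (total path length)/(elapsed time); on a piecewise-linear x-t graph the path length is Σ|Δx|.
0–4 s: |Δx| = |-2 − -12| = 10 m
4–5 s: |Δx| = |0 − -2| = 2 m
5–9 s: |Δx| = |-4 − 0| = 4 m
9–13 s: |Δx| = |-12 − -4| = 8 m
13–17 s: |Δx| = |-10 − -12| = 2 m
Total path = 26 m; average speed = 26/17 = 26/17 m/s.

26/17 m/s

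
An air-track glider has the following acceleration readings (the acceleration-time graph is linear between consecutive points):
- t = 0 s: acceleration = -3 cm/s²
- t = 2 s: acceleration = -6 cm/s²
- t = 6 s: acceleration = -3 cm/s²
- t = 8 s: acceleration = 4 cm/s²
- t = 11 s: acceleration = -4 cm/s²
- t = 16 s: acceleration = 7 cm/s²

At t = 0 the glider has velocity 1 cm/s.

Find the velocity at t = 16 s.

-17.5 cm/s

Δv equals the area under the a-t graph; then v = v₀ + Δv.
0–2 s: ½(-3 + -6)(2) = -9 cm/s
2–6 s: ½(-6 + -3)(4) = -18 cm/s
6–8 s: ½(-3 + 4)(2) = 1 cm/s
8–11 s: ½(4 + -4)(3) = 0 cm/s
11–16 s: ½(-4 + 7)(5) = 7.5 cm/s
Δv = -18.5 cm/s, so v(16) = 1 + (-18.5) = -17.5 cm/s.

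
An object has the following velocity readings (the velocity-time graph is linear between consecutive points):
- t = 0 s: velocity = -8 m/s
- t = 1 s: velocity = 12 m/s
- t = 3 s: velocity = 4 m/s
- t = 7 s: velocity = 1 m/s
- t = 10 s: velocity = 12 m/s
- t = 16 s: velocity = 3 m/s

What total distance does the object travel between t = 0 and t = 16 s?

Distance (not displacement) is the total path length: add the absolute areas under v-t.
0–1 s: v = 0 at t = 0.4 s; triangle areas 1.6 + 3.6 = 5.2 m
1–3 s: |½(12 + 4)(2)| = 16 m
3–7 s: |½(4 + 1)(4)| = 10 m
7–10 s: |½(1 + 12)(3)| = 19.5 m
10–16 s: |½(12 + 3)(6)| = 45 m
Total distance = 95.7 m

95.7 m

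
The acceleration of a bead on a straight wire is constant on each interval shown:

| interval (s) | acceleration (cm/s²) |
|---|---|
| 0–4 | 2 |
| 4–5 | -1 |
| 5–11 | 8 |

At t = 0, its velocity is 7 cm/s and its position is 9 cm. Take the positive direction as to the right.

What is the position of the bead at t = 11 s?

295.5 cm

On each constant-a segment, Δv = aΔt and Δx = v₀Δt + ½aΔt²; chain segment to segment.
0–4 s: v starts 7 cm/s; Δx = 7·4 + ½·2·4² = 44 cm; v ends 15 cm/s.
4–5 s: v starts 15 cm/s; Δx = 15·1 + ½·-1·1² = 14.5 cm; v ends 14 cm/s.
5–11 s: v starts 14 cm/s; Δx = 14·6 + ½·8·6² = 228 cm; v ends 62 cm/s.
x(11) = 9 + Σ Δx = 295.5 cm.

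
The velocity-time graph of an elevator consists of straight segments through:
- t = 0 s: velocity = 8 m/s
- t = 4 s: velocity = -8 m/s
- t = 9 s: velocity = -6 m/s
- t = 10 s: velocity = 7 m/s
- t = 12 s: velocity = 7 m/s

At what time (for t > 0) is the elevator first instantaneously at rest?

v changes sign on 0–4 s (from 8 to -8); the graph is linear there, so v = 0 at t = 0 + (-8)·(4 − 0)/(-8 − 8) = 2 s.

t = 2 s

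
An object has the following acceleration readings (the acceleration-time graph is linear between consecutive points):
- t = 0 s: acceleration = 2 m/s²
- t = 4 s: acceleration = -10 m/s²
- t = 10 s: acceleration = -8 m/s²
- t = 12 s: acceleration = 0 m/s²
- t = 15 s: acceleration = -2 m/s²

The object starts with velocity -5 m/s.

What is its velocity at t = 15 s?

Δv equals the area under the a-t graph; then v = v₀ + Δv.
0–4 s: ½(2 + -10)(4) = -16 m/s
4–10 s: ½(-10 + -8)(6) = -54 m/s
10–12 s: ½(-8 + 0)(2) = -8 m/s
12–15 s: ½(0 + -2)(3) = -3 m/s
Δv = -81 m/s, so v(15) = -5 + (-81) = -86 m/s.

-86 m/s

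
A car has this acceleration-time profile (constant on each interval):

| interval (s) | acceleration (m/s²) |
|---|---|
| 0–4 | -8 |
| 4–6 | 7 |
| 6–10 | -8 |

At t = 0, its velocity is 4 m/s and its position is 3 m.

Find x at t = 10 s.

-207 m

On each constant-a segment, Δv = aΔt and Δx = v₀Δt + ½aΔt²; chain segment to segment.
0–4 s: v starts 4 m/s; Δx = 4·4 + ½·-8·4² = -48 m; v ends -28 m/s.
4–6 s: v starts -28 m/s; Δx = -28·2 + ½·7·2² = -42 m; v ends -14 m/s.
6–10 s: v starts -14 m/s; Δx = -14·4 + ½·-8·4² = -120 m; v ends -46 m/s.
x(10) = 3 + Σ Δx = -207 m.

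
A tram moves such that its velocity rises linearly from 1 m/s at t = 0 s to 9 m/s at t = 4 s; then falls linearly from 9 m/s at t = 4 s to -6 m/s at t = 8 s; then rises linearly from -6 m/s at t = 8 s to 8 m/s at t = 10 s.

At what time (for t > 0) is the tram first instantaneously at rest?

t = 6.4 s

v changes sign on 4–8 s (from 9 to -6); the graph is linear there, so v = 0 at t = 4 + (-9)·(8 − 4)/(-6 − 9) = 6.4 s.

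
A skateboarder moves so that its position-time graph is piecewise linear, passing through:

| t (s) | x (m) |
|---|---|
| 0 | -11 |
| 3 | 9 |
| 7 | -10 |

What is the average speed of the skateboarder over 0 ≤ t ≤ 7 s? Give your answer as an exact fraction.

Average speed = (total path length)/(elapsed time); on a piecewise-linear x-t graph the path length is Σ|Δx|.
0–3 s: |Δx| = |9 − -11| = 20 m
3–7 s: |Δx| = |-10 − 9| = 19 m
Total path = 39 m; average speed = 39/7 = 39/7 m/s.

39/7 m/s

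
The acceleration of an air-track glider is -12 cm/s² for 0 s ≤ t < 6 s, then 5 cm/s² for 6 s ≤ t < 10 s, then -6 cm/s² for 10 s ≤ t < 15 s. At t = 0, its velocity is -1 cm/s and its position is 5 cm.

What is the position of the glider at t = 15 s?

-809 cm

On each constant-a segment, Δv = aΔt and Δx = v₀Δt + ½aΔt²; chain segment to segment.
0–6 s: v starts -1 cm/s; Δx = -1·6 + ½·-12·6² = -222 cm; v ends -73 cm/s.
6–10 s: v starts -73 cm/s; Δx = -73·4 + ½·5·4² = -252 cm; v ends -53 cm/s.
10–15 s: v starts -53 cm/s; Δx = -53·5 + ½·-6·5² = -340 cm; v ends -83 cm/s.
x(15) = 5 + Σ Δx = -809 cm.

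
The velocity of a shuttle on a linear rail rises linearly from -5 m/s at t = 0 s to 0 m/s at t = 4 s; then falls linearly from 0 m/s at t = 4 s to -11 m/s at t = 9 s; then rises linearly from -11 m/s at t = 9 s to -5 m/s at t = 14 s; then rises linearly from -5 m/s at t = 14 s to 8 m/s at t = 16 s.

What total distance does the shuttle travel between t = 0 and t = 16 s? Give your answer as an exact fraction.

2193/26 m

Total distance travelled is ∫|v| dt — sum the magnitudes of each area piece.
0–4 s: |½(-5 + 0)(4)| = 10 m
4–9 s: |½(0 + -11)(5)| = 27.5 m
9–14 s: |½(-11 + -5)(5)| = 40 m
14–16 s: v = 0 at t = 192/13 s; triangle areas 25/13 + 64/13 = 89/13 m
Total distance = 2193/26 m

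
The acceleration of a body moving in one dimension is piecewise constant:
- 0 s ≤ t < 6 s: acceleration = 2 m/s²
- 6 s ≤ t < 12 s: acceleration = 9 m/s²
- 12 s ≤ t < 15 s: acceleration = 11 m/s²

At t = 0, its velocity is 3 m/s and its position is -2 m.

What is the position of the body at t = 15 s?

On each constant-a segment, Δv = aΔt and Δx = v₀Δt + ½aΔt²; chain segment to segment.
0–6 s: v starts 3 m/s; Δx = 3·6 + ½·2·6² = 54 m; v ends 15 m/s.
6–12 s: v starts 15 m/s; Δx = 15·6 + ½·9·6² = 252 m; v ends 69 m/s.
12–15 s: v starts 69 m/s; Δx = 69·3 + ½·11·3² = 256.5 m; v ends 102 m/s.
x(15) = -2 + Σ Δx = 560.5 m.

560.5 m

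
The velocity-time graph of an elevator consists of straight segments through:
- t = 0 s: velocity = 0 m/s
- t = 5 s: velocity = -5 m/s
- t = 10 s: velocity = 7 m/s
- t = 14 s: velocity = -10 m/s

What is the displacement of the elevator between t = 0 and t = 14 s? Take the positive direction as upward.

-13.5 m

Displacement is the signed area under the v-t curve.
0–5 s: ½(0 + -5)(5) = -12.5 m
5–10 s: ½(-5 + 7)(5) = 5 m
10–14 s: ½(7 + -10)(4) = -6 m
Net displacement = -13.5 m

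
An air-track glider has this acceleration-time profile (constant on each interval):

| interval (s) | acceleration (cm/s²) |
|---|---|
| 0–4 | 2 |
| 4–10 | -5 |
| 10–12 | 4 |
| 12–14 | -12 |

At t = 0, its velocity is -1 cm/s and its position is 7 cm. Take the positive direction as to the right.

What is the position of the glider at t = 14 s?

On each constant-a segment, Δv = aΔt and Δx = v₀Δt + ½aΔt²; chain segment to segment.
0–4 s: v starts -1 cm/s; Δx = -1·4 + ½·2·4² = 12 cm; v ends 7 cm/s.
4–10 s: v starts 7 cm/s; Δx = 7·6 + ½·-5·6² = -48 cm; v ends -23 cm/s.
10–12 s: v starts -23 cm/s; Δx = -23·2 + ½·4·2² = -38 cm; v ends -15 cm/s.
12–14 s: v starts -15 cm/s; Δx = -15·2 + ½·-12·2² = -54 cm; v ends -39 cm/s.
x(14) = 7 + Σ Δx = -121 cm.

-121 cm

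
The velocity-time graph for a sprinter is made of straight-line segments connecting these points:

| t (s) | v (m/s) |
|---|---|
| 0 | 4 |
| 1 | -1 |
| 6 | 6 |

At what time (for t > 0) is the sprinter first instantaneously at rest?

v changes sign on 0–1 s (from 4 to -1); the graph is linear there, so v = 0 at t = 0 + (-4)·(1 − 0)/(-1 − 4) = 0.8 s.

t = 0.8 s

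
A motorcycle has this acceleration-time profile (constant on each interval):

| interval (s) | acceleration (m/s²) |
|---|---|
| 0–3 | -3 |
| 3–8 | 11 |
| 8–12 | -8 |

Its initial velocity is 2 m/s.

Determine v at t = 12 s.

16 m/s

Δv equals the area under the a-t graph; then v = v₀ + Δv.
0–3 s: -3 × 3 = -9 m/s
3–8 s: 11 × 5 = 55 m/s
8–12 s: -8 × 4 = -32 m/s
Δv = 14 m/s, so v(12) = 2 + (14) = 16 m/s.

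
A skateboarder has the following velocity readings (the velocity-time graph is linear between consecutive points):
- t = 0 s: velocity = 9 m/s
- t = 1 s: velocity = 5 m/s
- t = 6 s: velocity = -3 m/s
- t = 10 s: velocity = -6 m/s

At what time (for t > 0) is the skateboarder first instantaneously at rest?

t = 4.125 s

v changes sign on 1–6 s (from 5 to -3); the graph is linear there, so v = 0 at t = 1 + (-5)·(6 − 1)/(-3 − 5) = 4.125 s.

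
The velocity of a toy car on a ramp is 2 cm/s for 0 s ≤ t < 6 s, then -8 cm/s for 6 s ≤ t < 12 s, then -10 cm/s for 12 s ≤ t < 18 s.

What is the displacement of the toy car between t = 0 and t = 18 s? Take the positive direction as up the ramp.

-96 cm

Displacement is the signed area under the v-t curve.
0–6 s: 2 × 6 = 12 cm
6–12 s: -8 × 6 = -48 cm
12–18 s: -10 × 6 = -60 cm
Net displacement = -96 cm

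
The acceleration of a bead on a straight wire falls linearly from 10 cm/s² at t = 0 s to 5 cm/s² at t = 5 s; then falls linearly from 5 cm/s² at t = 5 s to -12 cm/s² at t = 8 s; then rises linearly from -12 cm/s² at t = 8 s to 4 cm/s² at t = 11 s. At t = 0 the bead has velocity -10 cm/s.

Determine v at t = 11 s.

Δv equals the area under the a-t graph; then v = v₀ + Δv.
0–5 s: ½(10 + 5)(5) = 37.5 cm/s
5–8 s: ½(5 + -12)(3) = -10.5 cm/s
8–11 s: ½(-12 + 4)(3) = -12 cm/s
Δv = 15 cm/s, so v(11) = -10 + (15) = 5 cm/s.

5 cm/s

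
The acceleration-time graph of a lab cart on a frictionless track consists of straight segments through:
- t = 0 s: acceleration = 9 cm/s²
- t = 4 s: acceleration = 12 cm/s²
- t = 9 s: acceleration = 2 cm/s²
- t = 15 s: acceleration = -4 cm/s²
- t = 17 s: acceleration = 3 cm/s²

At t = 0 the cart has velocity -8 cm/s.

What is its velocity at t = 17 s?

Δv equals the area under the a-t graph; then v = v₀ + Δv.
0–4 s: ½(9 + 12)(4) = 42 cm/s
4–9 s: ½(12 + 2)(5) = 35 cm/s
9–15 s: ½(2 + -4)(6) = -6 cm/s
15–17 s: ½(-4 + 3)(2) = -1 cm/s
Δv = 70 cm/s, so v(17) = -8 + (70) = 62 cm/s.

62 cm/s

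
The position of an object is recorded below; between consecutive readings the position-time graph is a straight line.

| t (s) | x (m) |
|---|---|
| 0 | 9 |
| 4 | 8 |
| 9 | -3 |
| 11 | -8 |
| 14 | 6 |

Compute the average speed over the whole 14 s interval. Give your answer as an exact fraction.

31/14 m/s

Average speed = (total path length)/(elapsed time); on a piecewise-linear x-t graph the path length is Σ|Δx|.
0–4 s: |Δx| = |8 − 9| = 1 m
4–9 s: |Δx| = |-3 − 8| = 11 m
9–11 s: |Δx| = |-8 − -3| = 5 m
11–14 s: |Δx| = |6 − -8| = 14 m
Total path = 31 m; average speed = 31/14 = 31/14 m/s.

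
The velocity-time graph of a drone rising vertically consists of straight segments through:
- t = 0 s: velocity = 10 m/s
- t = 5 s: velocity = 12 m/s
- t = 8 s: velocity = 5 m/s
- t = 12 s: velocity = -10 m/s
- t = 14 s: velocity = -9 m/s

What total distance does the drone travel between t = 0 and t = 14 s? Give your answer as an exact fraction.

697/6 m

Distance (not displacement) is the total path length: add the absolute areas under v-t.
0–5 s: |½(10 + 12)(5)| = 55 m
5–8 s: |½(12 + 5)(3)| = 25.5 m
8–12 s: v = 0 at t = 28/3 s; triangle areas 10/3 + 40/3 = 50/3 m
12–14 s: |½(-10 + -9)(2)| = 19 m
Total distance = 697/6 m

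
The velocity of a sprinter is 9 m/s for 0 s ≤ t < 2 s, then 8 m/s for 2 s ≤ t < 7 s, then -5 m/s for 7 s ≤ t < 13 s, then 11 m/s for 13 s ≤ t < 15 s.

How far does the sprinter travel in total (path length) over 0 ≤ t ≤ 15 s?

110 m

Total distance travelled is ∫|v| dt — sum the magnitudes of each area piece.
0–2 s: |9| × 2 = 18 m
2–7 s: |8| × 5 = 40 m
7–13 s: |-5| × 6 = 30 m
13–15 s: |11| × 2 = 22 m
Total distance = 110 m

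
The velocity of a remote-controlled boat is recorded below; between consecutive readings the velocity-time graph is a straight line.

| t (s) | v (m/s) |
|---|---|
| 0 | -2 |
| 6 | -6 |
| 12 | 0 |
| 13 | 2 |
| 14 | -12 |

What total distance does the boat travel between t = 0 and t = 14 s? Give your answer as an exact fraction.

338/7 m

Total distance travelled is ∫|v| dt — sum the magnitudes of each area piece.
0–6 s: |½(-2 + -6)(6)| = 24 m
6–12 s: |½(-6 + 0)(6)| = 18 m
12–13 s: |½(0 + 2)(1)| = 1 m
13–14 s: v = 0 at t = 92/7 s; triangle areas 1/7 + 36/7 = 37/7 m
Total distance = 338/7 m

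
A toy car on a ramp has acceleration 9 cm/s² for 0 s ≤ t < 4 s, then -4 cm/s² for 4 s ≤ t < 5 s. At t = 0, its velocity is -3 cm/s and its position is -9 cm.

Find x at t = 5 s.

On each constant-a segment, Δv = aΔt and Δx = v₀Δt + ½aΔt²; chain segment to segment.
0–4 s: v starts -3 cm/s; Δx = -3·4 + ½·9·4² = 60 cm; v ends 33 cm/s.
4–5 s: v starts 33 cm/s; Δx = 33·1 + ½·-4·1² = 31 cm; v ends 29 cm/s.
x(5) = -9 + Σ Δx = 82 cm.

82 cm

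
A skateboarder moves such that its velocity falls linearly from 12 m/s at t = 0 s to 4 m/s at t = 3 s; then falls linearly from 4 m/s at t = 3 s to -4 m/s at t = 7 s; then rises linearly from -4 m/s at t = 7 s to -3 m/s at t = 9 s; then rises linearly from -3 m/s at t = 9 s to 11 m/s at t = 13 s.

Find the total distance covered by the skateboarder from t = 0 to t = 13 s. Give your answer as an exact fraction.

Total distance travelled is ∫|v| dt — sum the magnitudes of each area piece.
0–3 s: |½(12 + 4)(3)| = 24 m
3–7 s: v = 0 at t = 5 s; triangle areas 4 + 4 = 8 m
7–9 s: |½(-4 + -3)(2)| = 7 m
9–13 s: v = 0 at t = 69/7 s; triangle areas 9/7 + 121/7 = 130/7 m
Total distance = 403/7 m

403/7 m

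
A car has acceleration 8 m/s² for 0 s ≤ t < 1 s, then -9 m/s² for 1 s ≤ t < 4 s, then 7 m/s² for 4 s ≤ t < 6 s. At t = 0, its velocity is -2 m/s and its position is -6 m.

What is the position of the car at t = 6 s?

-54.5 m

On each constant-a segment, Δv = aΔt and Δx = v₀Δt + ½aΔt²; chain segment to segment.
0–1 s: v starts -2 m/s; Δx = -2·1 + ½·8·1² = 2 m; v ends 6 m/s.
1–4 s: v starts 6 m/s; Δx = 6·3 + ½·-9·3² = -22.5 m; v ends -21 m/s.
4–6 s: v starts -21 m/s; Δx = -21·2 + ½·7·2² = -28 m; v ends -7 m/s.
x(6) = -6 + Σ Δx = -54.5 m.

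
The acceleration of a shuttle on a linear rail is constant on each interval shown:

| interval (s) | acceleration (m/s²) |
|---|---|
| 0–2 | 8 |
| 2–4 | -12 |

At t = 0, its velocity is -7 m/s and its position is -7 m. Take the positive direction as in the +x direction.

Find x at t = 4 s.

-11 m

On each constant-a segment, Δv = aΔt and Δx = v₀Δt + ½aΔt²; chain segment to segment.
0–2 s: v starts -7 m/s; Δx = -7·2 + ½·8·2² = 2 m; v ends 9 m/s.
2–4 s: v starts 9 m/s; Δx = 9·2 + ½·-12·2² = -6 m; v ends -15 m/s.
x(4) = -7 + Σ Δx = -11 m.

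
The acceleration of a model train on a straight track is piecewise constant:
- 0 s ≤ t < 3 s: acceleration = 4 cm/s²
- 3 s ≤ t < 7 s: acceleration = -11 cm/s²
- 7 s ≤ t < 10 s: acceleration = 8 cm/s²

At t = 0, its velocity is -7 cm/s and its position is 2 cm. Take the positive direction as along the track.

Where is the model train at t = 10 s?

-150 cm

On each constant-a segment, Δv = aΔt and Δx = v₀Δt + ½aΔt²; chain segment to segment.
0–3 s: v starts -7 cm/s; Δx = -7·3 + ½·4·3² = -3 cm; v ends 5 cm/s.
3–7 s: v starts 5 cm/s; Δx = 5·4 + ½·-11·4² = -68 cm; v ends -39 cm/s.
7–10 s: v starts -39 cm/s; Δx = -39·3 + ½·8·3² = -81 cm; v ends -15 cm/s.
x(10) = 2 + Σ Δx = -150 cm.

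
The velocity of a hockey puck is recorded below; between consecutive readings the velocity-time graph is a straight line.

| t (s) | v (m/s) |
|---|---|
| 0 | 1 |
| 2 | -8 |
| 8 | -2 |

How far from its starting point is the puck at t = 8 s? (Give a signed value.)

-37 m

Net displacement equals the area under the velocity-time graph (areas below the axis count negative).
0–2 s: ½(1 + -8)(2) = -7 m
2–8 s: ½(-8 + -2)(6) = -30 m
Net displacement = -37 m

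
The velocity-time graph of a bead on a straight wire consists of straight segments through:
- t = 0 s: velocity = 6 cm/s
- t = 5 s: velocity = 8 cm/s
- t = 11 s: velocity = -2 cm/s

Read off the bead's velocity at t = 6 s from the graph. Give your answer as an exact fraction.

19/3 cm/s

On 5–11 s the graph is linear from 8 to -2 cm/s: v(6) = 8 + (-2 − 8)·(6 − 5)/(11 − 5) = 19/3 cm/s.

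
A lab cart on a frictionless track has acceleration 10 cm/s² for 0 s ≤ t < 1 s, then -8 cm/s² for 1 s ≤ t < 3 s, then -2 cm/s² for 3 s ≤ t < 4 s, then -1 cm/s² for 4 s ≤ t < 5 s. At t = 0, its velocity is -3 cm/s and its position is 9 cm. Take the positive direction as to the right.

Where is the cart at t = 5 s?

-12.5 cm

On each constant-a segment, Δv = aΔt and Δx = v₀Δt + ½aΔt²; chain segment to segment.
0–1 s: v starts -3 cm/s; Δx = -3·1 + ½·10·1² = 2 cm; v ends 7 cm/s.
1–3 s: v starts 7 cm/s; Δx = 7·2 + ½·-8·2² = -2 cm; v ends -9 cm/s.
3–4 s: v starts -9 cm/s; Δx = -9·1 + ½·-2·1² = -10 cm; v ends -11 cm/s.
4–5 s: v starts -11 cm/s; Δx = -11·1 + ½·-1·1² = -11.5 cm; v ends -12 cm/s.
x(5) = 9 + Σ Δx = -12.5 cm.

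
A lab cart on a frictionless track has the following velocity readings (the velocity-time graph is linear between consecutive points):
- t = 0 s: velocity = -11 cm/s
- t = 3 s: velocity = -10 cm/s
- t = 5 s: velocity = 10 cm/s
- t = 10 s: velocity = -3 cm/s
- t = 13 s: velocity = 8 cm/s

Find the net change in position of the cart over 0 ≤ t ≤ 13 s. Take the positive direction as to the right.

-6.5 cm

Displacement is the signed area under the v-t curve.
0–3 s: ½(-11 + -10)(3) = -31.5 cm
3–5 s: ½(-10 + 10)(2) = 0 cm
5–10 s: ½(10 + -3)(5) = 17.5 cm
10–13 s: ½(-3 + 8)(3) = 7.5 cm
Net displacement = -6.5 cm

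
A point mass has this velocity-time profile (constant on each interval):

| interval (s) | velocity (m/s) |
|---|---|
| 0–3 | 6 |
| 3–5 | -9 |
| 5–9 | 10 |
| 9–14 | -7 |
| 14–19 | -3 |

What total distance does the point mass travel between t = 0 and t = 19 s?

126 m

Total distance travelled is ∫|v| dt — sum the magnitudes of each area piece.
0–3 s: |6| × 3 = 18 m
3–5 s: |-9| × 2 = 18 m
5–9 s: |10| × 4 = 40 m
9–14 s: |-7| × 5 = 35 m
14–19 s: |-3| × 5 = 15 m
Total distance = 126 m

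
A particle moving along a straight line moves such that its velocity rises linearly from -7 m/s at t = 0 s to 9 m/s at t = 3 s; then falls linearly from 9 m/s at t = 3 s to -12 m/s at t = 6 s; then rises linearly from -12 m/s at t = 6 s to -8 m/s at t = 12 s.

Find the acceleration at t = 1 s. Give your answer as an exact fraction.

16/3 m/s²

Acceleration is the slope of the v-t graph on 0–3 s: (9 − -7)/(3 − 0) = 16/3 m/s².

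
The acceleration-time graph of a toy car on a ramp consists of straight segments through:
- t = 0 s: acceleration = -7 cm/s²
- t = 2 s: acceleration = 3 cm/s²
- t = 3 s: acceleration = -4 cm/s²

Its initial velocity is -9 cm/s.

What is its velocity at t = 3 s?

Δv equals the area under the a-t graph; then v = v₀ + Δv.
0–2 s: ½(-7 + 3)(2) = -4 cm/s
2–3 s: ½(3 + -4)(1) = -0.5 cm/s
Δv = -4.5 cm/s, so v(3) = -9 + (-4.5) = -13.5 cm/s.

-13.5 cm/s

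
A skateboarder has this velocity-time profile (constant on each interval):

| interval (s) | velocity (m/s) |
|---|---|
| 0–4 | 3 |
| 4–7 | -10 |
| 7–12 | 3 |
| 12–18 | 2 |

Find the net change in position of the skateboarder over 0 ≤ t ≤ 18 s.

Displacement is the signed area under the v-t curve.
0–4 s: 3 × 4 = 12 m
4–7 s: -10 × 3 = -30 m
7–12 s: 3 × 5 = 15 m
12–18 s: 2 × 6 = 12 m
Net displacement = 9 m

9 m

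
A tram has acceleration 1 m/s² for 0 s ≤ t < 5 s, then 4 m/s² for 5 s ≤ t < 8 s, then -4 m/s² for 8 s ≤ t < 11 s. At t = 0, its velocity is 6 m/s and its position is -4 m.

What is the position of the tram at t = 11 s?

140.5 m

On each constant-a segment, Δv = aΔt and Δx = v₀Δt + ½aΔt²; chain segment to segment.
0–5 s: v starts 6 m/s; Δx = 6·5 + ½·1·5² = 42.5 m; v ends 11 m/s.
5–8 s: v starts 11 m/s; Δx = 11·3 + ½·4·3² = 51 m; v ends 23 m/s.
8–11 s: v starts 23 m/s; Δx = 23·3 + ½·-4·3² = 51 m; v ends 11 m/s.
x(11) = -4 + Σ Δx = 140.5 m.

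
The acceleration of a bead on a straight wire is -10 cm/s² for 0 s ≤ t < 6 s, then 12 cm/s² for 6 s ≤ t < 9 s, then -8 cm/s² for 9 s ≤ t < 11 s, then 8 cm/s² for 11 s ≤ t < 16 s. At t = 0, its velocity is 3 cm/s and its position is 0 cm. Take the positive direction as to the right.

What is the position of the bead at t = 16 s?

-422 cm

On each constant-a segment, Δv = aΔt and Δx = v₀Δt + ½aΔt²; chain segment to segment.
0–6 s: v starts 3 cm/s; Δx = 3·6 + ½·-10·6² = -162 cm; v ends -57 cm/s.
6–9 s: v starts -57 cm/s; Δx = -57·3 + ½·12·3² = -117 cm; v ends -21 cm/s.
9–11 s: v starts -21 cm/s; Δx = -21·2 + ½·-8·2² = -58 cm; v ends -37 cm/s.
11–16 s: v starts -37 cm/s; Δx = -37·5 + ½·8·5² = -85 cm; v ends 3 cm/s.
x(16) = 0 + Σ Δx = -422 cm.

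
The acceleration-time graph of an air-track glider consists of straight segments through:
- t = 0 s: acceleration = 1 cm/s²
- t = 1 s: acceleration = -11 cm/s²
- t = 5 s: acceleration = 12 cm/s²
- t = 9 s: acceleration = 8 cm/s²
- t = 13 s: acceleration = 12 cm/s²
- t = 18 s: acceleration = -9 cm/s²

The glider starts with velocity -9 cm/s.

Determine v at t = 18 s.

Δv equals the area under the a-t graph; then v = v₀ + Δv.
0–1 s: ½(1 + -11)(1) = -5 cm/s
1–5 s: ½(-11 + 12)(4) = 2 cm/s
5–9 s: ½(12 + 8)(4) = 40 cm/s
9–13 s: ½(8 + 12)(4) = 40 cm/s
13–18 s: ½(12 + -9)(5) = 7.5 cm/s
Δv = 84.5 cm/s, so v(18) = -9 + (84.5) = 75.5 cm/s.

75.5 cm/s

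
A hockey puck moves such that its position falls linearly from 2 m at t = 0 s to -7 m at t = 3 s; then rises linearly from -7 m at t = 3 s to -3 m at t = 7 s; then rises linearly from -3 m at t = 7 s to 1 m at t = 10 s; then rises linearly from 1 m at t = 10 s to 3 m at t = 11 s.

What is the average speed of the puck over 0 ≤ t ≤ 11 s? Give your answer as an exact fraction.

19/11 m/s

Average speed = (total path length)/(elapsed time); on a piecewise-linear x-t graph the path length is Σ|Δx|.
0–3 s: |Δx| = |-7 − 2| = 9 m
3–7 s: |Δx| = |-3 − -7| = 4 m
7–10 s: |Δx| = |1 − -3| = 4 m
10–11 s: |Δx| = |3 − 1| = 2 m
Total path = 19 m; average speed = 19/11 = 19/11 m/s.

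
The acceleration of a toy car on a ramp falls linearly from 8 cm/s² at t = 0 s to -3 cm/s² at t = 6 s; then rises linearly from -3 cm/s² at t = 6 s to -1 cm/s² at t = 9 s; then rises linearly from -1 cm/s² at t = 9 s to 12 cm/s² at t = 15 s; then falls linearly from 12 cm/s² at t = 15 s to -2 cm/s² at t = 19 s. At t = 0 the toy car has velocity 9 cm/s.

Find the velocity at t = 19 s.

71 cm/s

Δv equals the area under the a-t graph; then v = v₀ + Δv.
0–6 s: ½(8 + -3)(6) = 15 cm/s
6–9 s: ½(-3 + -1)(3) = -6 cm/s
9–15 s: ½(-1 + 12)(6) = 33 cm/s
15–19 s: ½(12 + -2)(4) = 20 cm/s
Δv = 62 cm/s, so v(19) = 9 + (62) = 71 cm/s.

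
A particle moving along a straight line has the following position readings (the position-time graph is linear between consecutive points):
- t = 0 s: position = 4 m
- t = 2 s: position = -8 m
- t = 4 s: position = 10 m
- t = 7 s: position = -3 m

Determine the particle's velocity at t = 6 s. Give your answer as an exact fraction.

-13/3 m/s

Velocity is the slope of the x-t graph on 4–7 s: (-3 − 10)/(7 − 4) = -13/3 m/s.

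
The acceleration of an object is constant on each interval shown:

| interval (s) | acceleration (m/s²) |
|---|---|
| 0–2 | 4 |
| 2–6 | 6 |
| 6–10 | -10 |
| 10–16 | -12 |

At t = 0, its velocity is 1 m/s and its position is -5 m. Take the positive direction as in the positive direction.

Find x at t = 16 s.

On each constant-a segment, Δv = aΔt and Δx = v₀Δt + ½aΔt²; chain segment to segment.
0–2 s: v starts 1 m/s; Δx = 1·2 + ½·4·2² = 10 m; v ends 9 m/s.
2–6 s: v starts 9 m/s; Δx = 9·4 + ½·6·4² = 84 m; v ends 33 m/s.
6–10 s: v starts 33 m/s; Δx = 33·4 + ½·-10·4² = 52 m; v ends -7 m/s.
10–16 s: v starts -7 m/s; Δx = -7·6 + ½·-12·6² = -258 m; v ends -79 m/s.
x(16) = -5 + Σ Δx = -117 m.

-117 m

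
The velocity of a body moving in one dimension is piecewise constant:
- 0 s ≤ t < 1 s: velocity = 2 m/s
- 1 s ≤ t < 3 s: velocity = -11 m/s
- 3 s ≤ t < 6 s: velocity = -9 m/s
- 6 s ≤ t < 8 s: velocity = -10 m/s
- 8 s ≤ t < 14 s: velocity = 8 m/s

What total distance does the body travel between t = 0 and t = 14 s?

119 m

Total distance travelled is ∫|v| dt — sum the magnitudes of each area piece.
0–1 s: |2| × 1 = 2 m
1–3 s: |-11| × 2 = 22 m
3–6 s: |-9| × 3 = 27 m
6–8 s: |-10| × 2 = 20 m
8–14 s: |8| × 6 = 48 m
Total distance = 119 m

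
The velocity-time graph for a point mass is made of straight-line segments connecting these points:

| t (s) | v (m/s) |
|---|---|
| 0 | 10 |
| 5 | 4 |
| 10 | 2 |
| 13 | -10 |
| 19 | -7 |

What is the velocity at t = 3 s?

On 0–5 s the graph is linear from 10 to 4 m/s: v(3) = 10 + (4 − 10)·(3 − 0)/(5 − 0) = 6.4 m/s.

6.4 m/s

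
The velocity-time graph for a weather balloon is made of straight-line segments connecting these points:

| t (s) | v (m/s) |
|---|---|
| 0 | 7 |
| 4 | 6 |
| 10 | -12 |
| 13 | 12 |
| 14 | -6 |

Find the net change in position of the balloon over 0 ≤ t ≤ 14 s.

Net displacement equals the area under the velocity-time graph (areas below the axis count negative).
0–4 s: ½(7 + 6)(4) = 26 m
4–10 s: ½(6 + -12)(6) = -18 m
10–13 s: ½(-12 + 12)(3) = 0 m
13–14 s: ½(12 + -6)(1) = 3 m
Net displacement = 11 m

11 m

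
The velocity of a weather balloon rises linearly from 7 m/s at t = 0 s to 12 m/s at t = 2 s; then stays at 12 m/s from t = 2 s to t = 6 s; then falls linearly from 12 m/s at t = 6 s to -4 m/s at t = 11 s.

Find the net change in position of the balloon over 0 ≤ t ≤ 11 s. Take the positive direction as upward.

87 m

Net displacement equals the area under the velocity-time graph (areas below the axis count negative).
0–2 s: ½(7 + 12)(2) = 19 m
2–6 s: 12 × 4 = 48 m
6–11 s: ½(12 + -4)(5) = 20 m
Net displacement = 87 m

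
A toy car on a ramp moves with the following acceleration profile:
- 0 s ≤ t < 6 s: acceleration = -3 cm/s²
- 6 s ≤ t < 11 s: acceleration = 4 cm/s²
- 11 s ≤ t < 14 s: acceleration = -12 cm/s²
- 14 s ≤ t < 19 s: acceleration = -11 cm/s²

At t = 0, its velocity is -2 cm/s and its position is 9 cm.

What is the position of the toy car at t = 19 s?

On each constant-a segment, Δv = aΔt and Δx = v₀Δt + ½aΔt²; chain segment to segment.
0–6 s: v starts -2 cm/s; Δx = -2·6 + ½·-3·6² = -66 cm; v ends -20 cm/s.
6–11 s: v starts -20 cm/s; Δx = -20·5 + ½·4·5² = -50 cm; v ends 0 cm/s.
11–14 s: v starts 0 cm/s; Δx = 0·3 + ½·-12·3² = -54 cm; v ends -36 cm/s.
14–19 s: v starts -36 cm/s; Δx = -36·5 + ½·-11·5² = -317.5 cm; v ends -91 cm/s.
x(19) = 9 + Σ Δx = -478.5 cm.

-478.5 cm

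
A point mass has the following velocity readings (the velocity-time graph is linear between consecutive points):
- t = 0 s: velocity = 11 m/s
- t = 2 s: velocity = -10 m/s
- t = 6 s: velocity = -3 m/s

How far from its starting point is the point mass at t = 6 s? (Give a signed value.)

-25 m

Displacement is the signed area under the v-t curve.
0–2 s: ½(11 + -10)(2) = 1 m
2–6 s: ½(-10 + -3)(4) = -26 m
Net displacement = -25 m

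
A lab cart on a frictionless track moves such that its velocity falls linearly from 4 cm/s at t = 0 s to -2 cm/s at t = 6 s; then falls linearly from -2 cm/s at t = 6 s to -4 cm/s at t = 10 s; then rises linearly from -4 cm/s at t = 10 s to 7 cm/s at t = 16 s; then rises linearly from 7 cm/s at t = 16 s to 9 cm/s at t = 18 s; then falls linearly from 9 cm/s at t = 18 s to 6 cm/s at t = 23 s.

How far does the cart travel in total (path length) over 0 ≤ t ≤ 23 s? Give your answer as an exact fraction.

Distance (not displacement) is the total path length: add the absolute areas under v-t.
0–6 s: v = 0 at t = 4 s; triangle areas 8 + 2 = 10 cm
6–10 s: |½(-2 + -4)(4)| = 12 cm
10–16 s: v = 0 at t = 134/11 s; triangle areas 48/11 + 147/11 = 195/11 cm
16–18 s: |½(7 + 9)(2)| = 16 cm
18–23 s: |½(9 + 6)(5)| = 37.5 cm
Total distance = 2051/22 cm

2051/22 cm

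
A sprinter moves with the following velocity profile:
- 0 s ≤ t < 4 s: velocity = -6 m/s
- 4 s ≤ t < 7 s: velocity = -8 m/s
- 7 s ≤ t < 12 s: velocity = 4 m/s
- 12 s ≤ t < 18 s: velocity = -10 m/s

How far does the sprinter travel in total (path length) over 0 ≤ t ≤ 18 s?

128 m

Total distance travelled is ∫|v| dt — sum the magnitudes of each area piece.
0–4 s: |-6| × 4 = 24 m
4–7 s: |-8| × 3 = 24 m
7–12 s: |4| × 5 = 20 m
12–18 s: |-10| × 6 = 60 m
Total distance = 128 m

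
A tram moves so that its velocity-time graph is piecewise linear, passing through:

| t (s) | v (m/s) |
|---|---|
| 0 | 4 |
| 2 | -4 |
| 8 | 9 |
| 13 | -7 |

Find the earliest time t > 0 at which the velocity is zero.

t = 1 s

v changes sign on 0–2 s (from 4 to -4); the graph is linear there, so v = 0 at t = 0 + (-4)·(2 − 0)/(-4 − 4) = 1 s.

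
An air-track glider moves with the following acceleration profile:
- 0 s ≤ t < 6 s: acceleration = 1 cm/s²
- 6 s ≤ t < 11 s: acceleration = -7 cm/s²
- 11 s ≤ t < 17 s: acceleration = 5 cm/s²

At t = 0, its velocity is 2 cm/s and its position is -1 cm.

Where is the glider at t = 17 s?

-90.5 cm

On each constant-a segment, Δv = aΔt and Δx = v₀Δt + ½aΔt²; chain segment to segment.
0–6 s: v starts 2 cm/s; Δx = 2·6 + ½·1·6² = 30 cm; v ends 8 cm/s.
6–11 s: v starts 8 cm/s; Δx = 8·5 + ½·-7·5² = -47.5 cm; v ends -27 cm/s.
11–17 s: v starts -27 cm/s; Δx = -27·6 + ½·5·6² = -72 cm; v ends 3 cm/s.
x(17) = -1 + Σ Δx = -90.5 cm.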